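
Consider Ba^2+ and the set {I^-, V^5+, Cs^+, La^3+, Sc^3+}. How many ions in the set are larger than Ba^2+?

Tabulating Z and e⁻: V^5+ (Z=23, 18 e⁻), Sc^3+ (Z=21, 18 e⁻), La^3+ (Z=57, 54 e⁻), Ba^2+ (Z=56, 54 e⁻), Cs^+ (Z=55, 54 e⁻), I^- (Z=53, 54 e⁻). V^5+ < Sc^3+ (both 18 e⁻, Z=23>21); Sc^3+ < La^3+ (same group, period 4 vs 6); La^3+ < Ba^2+ (isoelectronic, higher Z=57 is smaller); Ba^2+ < Cs^+ (both 54 e⁻, Z=56>55); Cs^+ < I^- (both 54 e⁻, Z=55>53).
Ordering all of them (including Ba^2+) by radius gives V^5+ < Sc^3+ < La^3+ < Ba^2+ < Cs^+ < I^-. Count: 2.

2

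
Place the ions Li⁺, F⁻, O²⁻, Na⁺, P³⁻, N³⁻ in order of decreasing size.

Li⁺: 2 e⁻, Z=3, Na⁺: 10 e⁻, Z=11, F⁻: 10 e⁻, Z=9, O²⁻: 10 e⁻, Z=8, N³⁻: 10 e⁻, Z=7, P³⁻: 18 e⁻, Z=15. Li⁺ < Na⁺ (same group, period 2 vs 3); Na⁺ < F⁻ (both 10 e⁻, Z=11>9); F⁻ < O²⁻ (both 10 e⁻, Z=9>8); O²⁻ < N³⁻ (both 10 e⁻, Z=8>7); N³⁻ < P³⁻ (same group, 1 shell fewer).

P³⁻ > N³⁻ > O²⁻ > F⁻ > Na⁺ > Li⁺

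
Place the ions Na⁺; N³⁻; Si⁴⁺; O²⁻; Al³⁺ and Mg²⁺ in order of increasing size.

All of these have 10 electrons (isoelectronic). With the same electron cloud, the ion with the most protons pulls it in tightest. Nuclear charges: Si⁴⁺ (Z=14), Al³⁺ (Z=13), Mg²⁺ (Z=12), Na⁺ (Z=11), O²⁻ (Z=8), N³⁻ (Z=7). Highest Z is smallest.

Si⁴⁺ < Al³⁺ < Mg²⁺ < Na⁺ < O²⁻ < N³⁻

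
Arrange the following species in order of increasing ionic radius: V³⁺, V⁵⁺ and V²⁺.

These are all V ions. Removing more electrons (higher positive charge) pulls the remaining electrons in closer, so V⁵⁺ is smallest and V²⁺ is largest.

V⁵⁺ < V³⁺ < V²⁺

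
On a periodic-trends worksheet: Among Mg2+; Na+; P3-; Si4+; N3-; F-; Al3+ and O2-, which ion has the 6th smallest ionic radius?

O2-

Work out protons and electrons: Si4+ (Z=14, 10 e⁻), Al3+ (Z=13, 10 e⁻), Mg2+ (Z=12, 10 e⁻), Na+ (Z=11, 10 e⁻), F- (Z=9, 10 e⁻), O2- (Z=8, 10 e⁻), N3- (Z=7, 10 e⁻), P3- (Z=15, 18 e⁻). Si4+ < Al3+ (isoelectronic, higher Z=14 is smaller); Al3+ < Mg2+ (isoelectronic, higher Z=13 is smaller); Mg2+ < Na+ (isoelectronic, higher Z=12 is smaller); Na+ < F- (both 10 e⁻, Z=11>9); F- < O2- (isoelectronic, higher Z=9 is smaller); O2- < N3- (isoelectronic, higher Z=8 is smaller); N3- < P3- (same group, period 2 vs 3).
Full ascending order: Si4+ < Al3+ < Mg2+ < Na+ < F- < O2- < N3- < P3-. Counting from the smallest, position 6 is O2-.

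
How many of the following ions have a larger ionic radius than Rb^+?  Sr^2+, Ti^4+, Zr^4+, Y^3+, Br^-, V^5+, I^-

2

V^5+: 18 e⁻, Z=23, Ti^4+: 18 e⁻, Z=22, Zr^4+: 36 e⁻, Z=40, Y^3+: 36 e⁻, Z=39, Sr^2+: 36 e⁻, Z=38, Rb^+: 36 e⁻, Z=37, Br^-: 36 e⁻, Z=35, I^-: 54 e⁻, Z=53. V^5+ < Ti^4+ (both 18 e⁻, Z=23>22); Ti^4+ < Zr^4+ (same group, period 4 vs 5); Zr^4+ < Y^3+ (both 36 e⁻, Z=40>39); Y^3+ < Sr^2+ (both 36 e⁻, Z=39>38); Sr^2+ < Rb^+ (both 36 e⁻, Z=38>37); Rb^+ < Br^- (both 36 e⁻, Z=37>35); Br^- < I^- (same group, 1 shell fewer).
Overall: V^5+ < Ti^4+ < Zr^4+ < Y^3+ < Sr^2+ < Rb^+ < Br^- < I^-. Rb^+ has 5 below it and 2 above. Count: 2.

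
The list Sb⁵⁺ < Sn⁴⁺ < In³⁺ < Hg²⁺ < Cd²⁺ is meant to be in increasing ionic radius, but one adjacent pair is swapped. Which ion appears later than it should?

Cd²⁺

Check each adjacent pair. Hg²⁺ and Cd²⁺ are reversed: both in group 12 with the same charge; Cd²⁺ (period 5) has the smaller radius. No other neighbouring pair contradicts the periodic trends, so Cd²⁺ is the ion listed too late.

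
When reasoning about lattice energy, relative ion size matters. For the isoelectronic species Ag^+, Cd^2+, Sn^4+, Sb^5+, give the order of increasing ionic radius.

Sb^5+ < Sn^4+ < Cd^2+ < Ag^+

Each ion has 46 electrons. The ranking follows nuclear charge in reverse — greater Z gives a smaller radius. Sb^5+ (Z=51), Sn^4+ (Z=50), Cd^2+ (Z=48), Ag^+ (Z=47).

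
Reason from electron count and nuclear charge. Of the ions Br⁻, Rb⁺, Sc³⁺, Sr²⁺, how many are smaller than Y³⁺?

Sc³⁺ (Z=21, 18 e⁻), Y³⁺ (Z=39, 36 e⁻), Sr²⁺ (Z=38, 36 e⁻), Rb⁺ (Z=37, 36 e⁻), Br⁻ (Z=35, 36 e⁻). Sc³⁺ < Y³⁺ (same group, period 4 vs 5); Y³⁺ < Sr²⁺ (both 36 e⁻, Z=39>38); Sr²⁺ < Rb⁺ (isoelectronic, higher Z=38 is smaller); Rb⁺ < Br⁻ (isoelectronic, higher Z=37 is smaller).
Relative to Y³⁺, the ions that are smaller are Sc³⁺. So 1 is smaller.

1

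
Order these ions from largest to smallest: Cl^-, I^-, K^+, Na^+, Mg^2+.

Electron counts and nuclear charges: Mg^2+ has 10 e⁻ (Z=12), Na^+ has 10 e⁻ (Z=11), K^+ has 18 e⁻ (Z=19), Cl^- has 18 e⁻ (Z=17), I^- has 54 e⁻ (Z=53). Mg^2+ < Na^+ (isoelectronic, higher Z=12 is smaller); Na^+ < K^+ (same group, 1 shell fewer); K^+ < Cl^- (isoelectronic, higher Z=19 is smaller); Cl^- < I^- (same group, 2 shells fewer).

I^- > Cl^- > K^+ > Na^+ > Mg^2+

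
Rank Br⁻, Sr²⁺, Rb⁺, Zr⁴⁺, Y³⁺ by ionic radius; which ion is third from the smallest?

Sr²⁺

Each ion has 36 electrons. The ranking follows nuclear charge in reverse — greater Z gives a smaller radius. Zr⁴⁺ (Z=40), Y³⁺ (Z=39), Sr²⁺ (Z=38), Rb⁺ (Z=37), Br⁻ (Z=35).
Ordering: Zr⁴⁺ < Y³⁺ < Sr²⁺ < Rb⁺ < Br⁻. The third smallest is Sr²⁺.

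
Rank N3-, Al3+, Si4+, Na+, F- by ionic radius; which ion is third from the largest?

Na+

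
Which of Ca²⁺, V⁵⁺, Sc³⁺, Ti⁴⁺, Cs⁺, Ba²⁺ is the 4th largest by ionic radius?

Tabulating Z and e⁻: V⁵⁺: 18 e⁻, Z=23, Ti⁴⁺: 18 e⁻, Z=22, Sc³⁺: 18 e⁻, Z=21, Ca²⁺: 18 e⁻, Z=20, Ba²⁺: 54 e⁻, Z=56, Cs⁺: 54 e⁻, Z=55. V⁵⁺ < Ti⁴⁺ (isoelectronic, higher Z=23 is smaller); Ti⁴⁺ < Sc³⁺ (both 18 e⁻, Z=22>21); Sc³⁺ < Ca²⁺ (isoelectronic, higher Z=21 is smaller); Ca²⁺ < Ba²⁺ (same group, 2 shells fewer); Ba²⁺ < Cs⁺ (both 54 e⁻, Z=56>55).
So the order is V⁵⁺ < Ti⁴⁺ < Sc³⁺ < Ca²⁺ < Ba²⁺ < Cs⁺; the 4th-largest ion is Sc³⁺.

Sc³⁺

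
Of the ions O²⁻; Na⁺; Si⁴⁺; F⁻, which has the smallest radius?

Si⁴⁺

Each ion has 10 electrons. The ranking follows nuclear charge in reverse — greater Z gives a smaller radius. Si⁴⁺ (Z=14), Na⁺ (Z=11), F⁻ (Z=9), O²⁻ (Z=8).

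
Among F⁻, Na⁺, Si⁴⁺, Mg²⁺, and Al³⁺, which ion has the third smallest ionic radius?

Mg²⁺

Isoelectronic series (10 e⁻ each). Size is set by nuclear charge: more protons means a smaller ion. Si⁴⁺ (Z=14), Al³⁺ (Z=13), Mg²⁺ (Z=12), Na⁺ (Z=11), F⁻ (Z=9).
So the order is Si⁴⁺ < Al³⁺ < Mg²⁺ < Na⁺ < F⁻; the 3rd-smallest ion is Mg²⁺.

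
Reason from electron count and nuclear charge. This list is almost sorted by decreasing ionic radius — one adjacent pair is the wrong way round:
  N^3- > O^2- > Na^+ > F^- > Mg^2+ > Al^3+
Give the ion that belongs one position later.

The pair Na^+, F^- is the wrong way round — both have 10 electrons but Z(Na)=11 > Z(F)=9, so Na^+ should be the smaller of the two. All other adjacent pairs agree with periodic trends, so Na^+ is the misplaced ion.

Na^+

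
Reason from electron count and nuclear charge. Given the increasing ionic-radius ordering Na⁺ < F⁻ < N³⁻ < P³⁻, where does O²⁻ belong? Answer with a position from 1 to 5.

3

Electron counts and nuclear charges: Na⁺ (Z=11, 10 e⁻), F⁻ (Z=9, 10 e⁻), O²⁻ (Z=8, 10 e⁻), N³⁻ (Z=7, 10 e⁻), P³⁻ (Z=15, 18 e⁻). Na⁺ < F⁻ (both 10 e⁻, Z=11>9); F⁻ < O²⁻ (isoelectronic, higher Z=9 is smaller); O²⁻ < N³⁻ (isoelectronic, higher Z=8 is smaller); N³⁻ < P³⁻ (same group, 1 shell fewer).
Merged order: Na⁺ < F⁻ < O²⁻ < N³⁻ < P³⁻ — O²⁻ is number 3.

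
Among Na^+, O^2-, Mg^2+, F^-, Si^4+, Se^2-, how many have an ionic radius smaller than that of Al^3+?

1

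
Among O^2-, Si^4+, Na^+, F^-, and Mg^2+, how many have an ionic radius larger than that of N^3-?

0

Isoelectronic series (10 e⁻ each). Size is set by nuclear charge: more protons means a smaller ion. Si^4+ (Z=14), Mg^2+ (Z=12), Na^+ (Z=11), F^- (Z=9), O^2- (Z=8), N^3- (Z=7).
Placing each against N^3-: smaller — Si^4+, Mg^2+, Na^+, F^-, O^2-; larger — none. So 0 are larger.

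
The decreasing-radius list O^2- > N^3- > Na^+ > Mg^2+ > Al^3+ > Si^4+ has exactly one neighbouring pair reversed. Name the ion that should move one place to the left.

N^3-

Compare adjacent ions: they are isoelectronic (10 e⁻) and O has more protons than N (8 vs 7), making O^2- smaller — yet in this decreasing list O^2- sits before N^3-. Nothing else is reversed, so N^3- should move one place to the left.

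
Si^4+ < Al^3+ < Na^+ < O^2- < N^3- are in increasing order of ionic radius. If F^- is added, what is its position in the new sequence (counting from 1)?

Isoelectronic series (10 e⁻ each). Size is set by nuclear charge: more protons means a smaller ion. Si^4+ (Z=14), Al^3+ (Z=13), Na^+ (Z=11), F^- (Z=9), O^2- (Z=8), N^3- (Z=7).
Merged order: Si^4+ < Al^3+ < Na^+ < F^- < O^2- < N^3- — F^- is number 4.

4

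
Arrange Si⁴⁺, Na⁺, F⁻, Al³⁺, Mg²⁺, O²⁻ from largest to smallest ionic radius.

Each ion has 10 electrons. The ranking follows nuclear charge in reverse — greater Z gives a smaller radius. Si⁴⁺ (Z=14), Al³⁺ (Z=13), Mg²⁺ (Z=12), Na⁺ (Z=11), F⁻ (Z=9), O²⁻ (Z=8).

O²⁻ > F⁻ > Na⁺ > Mg²⁺ > Al³⁺ > Si⁴⁺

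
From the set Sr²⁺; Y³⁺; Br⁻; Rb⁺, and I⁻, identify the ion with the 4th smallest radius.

Br⁻

Work out protons and electrons: Y³⁺ (Z=39, 36 e⁻), Sr²⁺ (Z=38, 36 e⁻), Rb⁺ (Z=37, 36 e⁻), Br⁻ (Z=35, 36 e⁻), I⁻ (Z=53, 54 e⁻). Y³⁺ < Sr²⁺ (both 36 e⁻, Z=39>38); Sr²⁺ < Rb⁺ (isoelectronic, higher Z=38 is smaller); Rb⁺ < Br⁻ (both 36 e⁻, Z=37>35); Br⁻ < I⁻ (same group, period 4 vs 5).
Ordering: Y³⁺ < Sr²⁺ < Rb⁺ < Br⁻ < I⁻. The 4th smallest is Br⁻.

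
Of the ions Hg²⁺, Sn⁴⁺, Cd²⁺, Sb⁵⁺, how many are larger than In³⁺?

2

Tabulating Z and e⁻: Sb⁵⁺: 46 e⁻, Z=51, Sn⁴⁺: 46 e⁻, Z=50, In³⁺: 46 e⁻, Z=49, Cd²⁺: 46 e⁻, Z=48, Hg²⁺: 78 e⁻, Z=80. Sb⁵⁺ < Sn⁴⁺ (both 46 e⁻, Z=51>50); Sn⁴⁺ < In³⁺ (isoelectronic, higher Z=50 is smaller); In³⁺ < Cd²⁺ (isoelectronic, higher Z=49 is smaller); Cd²⁺ < Hg²⁺ (same group, period 5 vs 6).
Overall: Sb⁵⁺ < Sn⁴⁺ < In³⁺ < Cd²⁺ < Hg²⁺. In³⁺ has 2 below it and 2 above. Count: 2.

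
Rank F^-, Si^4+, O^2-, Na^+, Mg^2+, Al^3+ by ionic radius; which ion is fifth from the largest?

Al^3+

Isoelectronic series (10 e⁻ each). Size is set by nuclear charge: more protons means a smaller ion. Si^4+ (Z=14), Al^3+ (Z=13), Mg^2+ (Z=12), Na^+ (Z=11), F^- (Z=9), O^2- (Z=8).
That gives Si^4+ < Al^3+ < Mg^2+ < Na^+ < F^- < O^2-. From the largest end, number 5 is Al^3+.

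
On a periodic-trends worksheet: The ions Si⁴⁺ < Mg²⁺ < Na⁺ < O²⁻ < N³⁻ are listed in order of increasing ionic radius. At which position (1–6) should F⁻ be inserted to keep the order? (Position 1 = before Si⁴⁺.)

Isoelectronic series (10 e⁻ each). Size is set by nuclear charge: more protons means a smaller ion. Si⁴⁺ (Z=14), Mg²⁺ (Z=12), Na⁺ (Z=11), F⁻ (Z=9), O²⁻ (Z=8), N³⁻ (Z=7).
The complete sequence is Si⁴⁺ < Mg²⁺ < Na⁺ < F⁻ < O²⁻ < N³⁻. F⁻ sits at position 4.

4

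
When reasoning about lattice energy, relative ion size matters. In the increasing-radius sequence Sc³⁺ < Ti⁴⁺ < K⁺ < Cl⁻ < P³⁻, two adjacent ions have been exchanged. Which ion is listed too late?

Ti⁴⁺

The pair Sc³⁺, Ti⁴⁺ is the wrong way round — both have 18 electrons but Z(Ti)=22 > Z(Sc)=21, so Ti⁴⁺ should be the smaller of the two. All other adjacent pairs agree with periodic trends, so Ti⁴⁺ is the misplaced ion.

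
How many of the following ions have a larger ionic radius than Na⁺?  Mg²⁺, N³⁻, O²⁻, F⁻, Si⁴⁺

3

Each ion has 10 electrons. The ranking follows nuclear charge in reverse — greater Z gives a smaller radius. Si⁴⁺ (Z=14), Mg²⁺ (Z=12), Na⁺ (Z=11), F⁻ (Z=9), O²⁻ (Z=8), N³⁻ (Z=7).
Overall: Si⁴⁺ < Mg²⁺ < Na⁺ < F⁻ < O²⁻ < N³⁻. Na⁺ has 2 below it and 3 above. That's 3.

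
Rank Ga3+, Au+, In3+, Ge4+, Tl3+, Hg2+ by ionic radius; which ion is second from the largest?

Work out protons and electrons: Ge4+: 28 e⁻, Z=32, Ga3+: 28 e⁻, Z=31, In3+: 46 e⁻, Z=49, Tl3+: 78 e⁻, Z=81, Hg2+: 78 e⁻, Z=80, Au+: 78 e⁻, Z=79. Ge4+ < Ga3+ (isoelectronic, higher Z=32 is smaller); Ga3+ < In3+ (same group, 1 shell fewer); In3+ < Tl3+ (same group, period 5 vs 6); Tl3+ < Hg2+ (both 78 e⁻, Z=81>80); Hg2+ < Au+ (both 78 e⁻, Z=80>79).
Full ascending order: Ge4+ < Ga3+ < In3+ < Tl3+ < Hg2+ < Au+. Counting from the largest, position 2 is Hg2+.

Hg2+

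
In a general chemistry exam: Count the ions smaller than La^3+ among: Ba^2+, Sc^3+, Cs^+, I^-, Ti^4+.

Ti^4+ (Z=22, 18 e⁻), Sc^3+ (Z=21, 18 e⁻), La^3+ (Z=57, 54 e⁻), Ba^2+ (Z=56, 54 e⁻), Cs^+ (Z=55, 54 e⁻), I^- (Z=53, 54 e⁻). Ti^4+ < Sc^3+ (both 18 e⁻, Z=22>21); Sc^3+ < La^3+ (same group, 2 shells fewer); La^3+ < Ba^2+ (isoelectronic, higher Z=57 is smaller); Ba^2+ < Cs^+ (both 54 e⁻, Z=56>55); Cs^+ < I^- (both 54 e⁻, Z=55>53).
Relative to La^3+, the ions that are smaller are Ti^4+, Sc^3+. That's 2.

2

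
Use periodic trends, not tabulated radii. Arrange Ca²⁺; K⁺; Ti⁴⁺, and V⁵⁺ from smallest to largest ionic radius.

V⁵⁺ < Ti⁴⁺ < Ca²⁺ < K⁺

Isoelectronic series (18 e⁻ each). Size is set by nuclear charge: more protons means a smaller ion. V⁵⁺ (Z=23), Ti⁴⁺ (Z=22), Ca²⁺ (Z=20), K⁺ (Z=19).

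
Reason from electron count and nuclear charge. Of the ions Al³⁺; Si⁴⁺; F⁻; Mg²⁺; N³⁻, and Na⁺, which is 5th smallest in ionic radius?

F⁻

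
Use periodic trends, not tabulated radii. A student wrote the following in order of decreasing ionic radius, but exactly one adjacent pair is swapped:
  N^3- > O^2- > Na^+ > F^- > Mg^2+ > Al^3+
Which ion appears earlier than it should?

Na^+

Check each adjacent pair. Na^+ and F^- are reversed: both have 10 electrons but Z(Na)=11 > Z(F)=9, so Na^+ should be the smaller of the two. No other neighbouring pair contradicts the periodic trends, so Na^+ is the ion listed too early.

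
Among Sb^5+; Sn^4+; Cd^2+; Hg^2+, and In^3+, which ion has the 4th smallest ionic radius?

Cd^2+

Sb^5+ has 46 e⁻ (Z=51), Sn^4+ has 46 e⁻ (Z=50), In^3+ has 46 e⁻ (Z=49), Cd^2+ has 46 e⁻ (Z=48), Hg^2+ has 78 e⁻ (Z=80). Sb^5+ < Sn^4+ (both 46 e⁻, Z=51>50); Sn^4+ < In^3+ (both 46 e⁻, Z=50>49); In^3+ < Cd^2+ (isoelectronic, higher Z=49 is smaller); Cd^2+ < Hg^2+ (same group, 1 shell fewer).
Ordering: Sb^5+ < Sn^4+ < In^3+ < Cd^2+ < Hg^2+. The 4th smallest is Cd^2+.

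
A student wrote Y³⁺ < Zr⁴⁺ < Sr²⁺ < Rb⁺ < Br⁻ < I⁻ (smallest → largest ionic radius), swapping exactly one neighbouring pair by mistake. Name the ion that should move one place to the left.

The pair Y³⁺, Zr⁴⁺ is the wrong way round — both have 36 electrons but Z(Zr)=40 > Z(Y)=39, so Zr⁴⁺ should be the smaller of the two. All other adjacent pairs agree with periodic trends, so Zr⁴⁺ is the misplaced ion.

Zr⁴⁺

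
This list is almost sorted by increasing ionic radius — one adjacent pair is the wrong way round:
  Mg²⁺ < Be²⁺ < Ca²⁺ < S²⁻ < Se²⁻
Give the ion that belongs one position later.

Check each adjacent pair. Mg²⁺ and Be²⁺ are reversed: Be²⁺ and Mg²⁺ are in one column with the same charge; the lighter period-2 ion has one fewer shell and is smaller. No other neighbouring pair contradicts the periodic trends, so Mg²⁺ is the ion listed too early.

Mg²⁺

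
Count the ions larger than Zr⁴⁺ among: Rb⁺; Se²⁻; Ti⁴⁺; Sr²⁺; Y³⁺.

4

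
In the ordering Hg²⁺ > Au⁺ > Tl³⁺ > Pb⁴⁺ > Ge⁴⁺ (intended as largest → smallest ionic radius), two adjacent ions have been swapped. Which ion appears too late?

Au⁺

The pair Hg²⁺, Au⁺ is the wrong way round — they are isoelectronic (78 e⁻) and Hg has more protons than Au (80 vs 79), making Hg²⁺ smaller. All other adjacent pairs agree with periodic trends, so Au⁺ is the misplaced ion.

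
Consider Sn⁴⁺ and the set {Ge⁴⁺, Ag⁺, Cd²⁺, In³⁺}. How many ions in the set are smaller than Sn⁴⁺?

1

Work out protons and electrons: Ge⁴⁺: 28 e⁻, Z=32, Sn⁴⁺: 46 e⁻, Z=50, In³⁺: 46 e⁻, Z=49, Cd²⁺: 46 e⁻, Z=48, Ag⁺: 46 e⁻, Z=47. Ge⁴⁺ < Sn⁴⁺ (same group, 1 shell fewer); Sn⁴⁺ < In³⁺ (isoelectronic, higher Z=50 is smaller); In³⁺ < Cd²⁺ (both 46 e⁻, Z=49>48); Cd²⁺ < Ag⁺ (both 46 e⁻, Z=48>47).
Relative to Sn⁴⁺, the ions that are smaller are Ge⁴⁺. That's 1.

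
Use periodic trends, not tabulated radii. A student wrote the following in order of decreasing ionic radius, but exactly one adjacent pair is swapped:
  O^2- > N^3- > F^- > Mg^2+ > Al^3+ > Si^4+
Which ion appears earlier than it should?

Check each adjacent pair. O^2- and N^3- are reversed: O^2- and N^3- share 10 electrons; the higher nuclear charge on O (Z=8) contracts it more, so O^2- < N^3-. No other neighbouring pair contradicts the periodic trends, so O^2- is the ion listed too early.

O^2-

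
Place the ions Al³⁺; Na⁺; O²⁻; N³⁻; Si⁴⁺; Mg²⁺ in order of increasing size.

Each ion has 10 electrons. The ranking follows nuclear charge in reverse — greater Z gives a smaller radius. Si⁴⁺ (Z=14), Al³⁺ (Z=13), Mg²⁺ (Z=12), Na⁺ (Z=11), O²⁻ (Z=8), N³⁻ (Z=7).

Si⁴⁺ < Al³⁺ < Mg²⁺ < Na⁺ < O²⁻ < N³⁻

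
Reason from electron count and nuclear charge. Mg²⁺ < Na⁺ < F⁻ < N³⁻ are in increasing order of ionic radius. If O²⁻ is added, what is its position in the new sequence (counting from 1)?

These species are isoelectronic with 10 electrons. The only difference is the number of protons: Mg²⁺ (Z=12), Na⁺ (Z=11), F⁻ (Z=9), O²⁻ (Z=8), N³⁻ (Z=7). The strongest nuclear pull (Mg²⁺) gives the smallest ion.
Merged order: Mg²⁺ < Na⁺ < F⁻ < O²⁻ < N³⁻ — O²⁻ is number 4.

4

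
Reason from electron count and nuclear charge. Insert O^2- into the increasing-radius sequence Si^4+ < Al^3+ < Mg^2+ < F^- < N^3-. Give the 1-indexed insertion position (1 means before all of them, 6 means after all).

Isoelectronic series (10 e⁻ each). Size is set by nuclear charge: more protons means a smaller ion. Si^4+ (Z=14), Al^3+ (Z=13), Mg^2+ (Z=12), F^- (Z=9), O^2- (Z=8), N^3- (Z=7).
With O^2- included the full order is Si^4+ < Al^3+ < Mg^2+ < F^- < O^2- < N^3-, so it takes position 5.

5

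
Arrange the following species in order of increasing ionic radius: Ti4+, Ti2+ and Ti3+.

Same element, different charge: the more highly charged cation has fewer electrons and a greater effective nuclear charge per electron, making Ti4+ the smallest.

Ti4+ < Ti3+ < Ti2+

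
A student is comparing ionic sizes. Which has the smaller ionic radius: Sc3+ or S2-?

Each ion has 18 electrons. The ranking follows nuclear charge in reverse — greater Z gives a smaller radius. Sc3+ (Z=21), S2- (Z=16).

Sc3+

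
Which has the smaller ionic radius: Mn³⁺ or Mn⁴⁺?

For a single element, ionic radius drops as positive charge rises — Mn⁴⁺ < Mn³⁺.

Mn⁴⁺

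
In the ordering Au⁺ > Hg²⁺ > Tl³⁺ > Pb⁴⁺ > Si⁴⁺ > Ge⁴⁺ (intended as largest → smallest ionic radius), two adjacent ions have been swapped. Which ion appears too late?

Ge⁴⁺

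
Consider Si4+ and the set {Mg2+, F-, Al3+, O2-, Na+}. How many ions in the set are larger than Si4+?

5

Isoelectronic series (10 e⁻ each). Size is set by nuclear charge: more protons means a smaller ion. Si4+ (Z=14), Al3+ (Z=13), Mg2+ (Z=12), Na+ (Z=11), F- (Z=9), O2- (Z=8).
Ordering all of them (including Si4+) by radius gives Si4+ < Al3+ < Mg2+ < Na+ < F- < O2-. So 5 are larger.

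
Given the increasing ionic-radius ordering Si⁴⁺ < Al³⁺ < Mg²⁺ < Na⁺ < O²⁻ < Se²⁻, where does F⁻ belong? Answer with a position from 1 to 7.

5

Work out protons and electrons: Si⁴⁺ has 10 e⁻ (Z=14), Al³⁺ has 10 e⁻ (Z=13), Mg²⁺ has 10 e⁻ (Z=12), Na⁺ has 10 e⁻ (Z=11), F⁻ has 10 e⁻ (Z=9), O²⁻ has 10 e⁻ (Z=8), Se²⁻ has 36 e⁻ (Z=34). Si⁴⁺ < Al³⁺ (isoelectronic, higher Z=14 is smaller); Al³⁺ < Mg²⁺ (isoelectronic, higher Z=13 is smaller); Mg²⁺ < Na⁺ (isoelectronic, higher Z=12 is smaller); Na⁺ < F⁻ (both 10 e⁻, Z=11>9); F⁻ < O²⁻ (both 10 e⁻, Z=9>8); O²⁻ < Se²⁻ (same group, 2 shells fewer).
Merged order: Si⁴⁺ < Al³⁺ < Mg²⁺ < Na⁺ < F⁻ < O²⁻ < Se²⁻ — F⁻ is number 5.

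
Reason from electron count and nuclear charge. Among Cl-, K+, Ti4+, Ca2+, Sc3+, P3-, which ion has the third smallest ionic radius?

Ca2+

Isoelectronic series (18 e⁻ each). Size is set by nuclear charge: more protons means a smaller ion. Ti4+ (Z=22), Sc3+ (Z=21), Ca2+ (Z=20), K+ (Z=19), Cl- (Z=17), P3- (Z=15).
That gives Ti4+ < Sc3+ < Ca2+ < K+ < Cl- < P3-. From the smallest end, number 3 is Ca2+.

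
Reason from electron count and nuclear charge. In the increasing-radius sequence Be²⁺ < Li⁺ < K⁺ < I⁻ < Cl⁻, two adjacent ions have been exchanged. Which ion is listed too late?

The pair I⁻, Cl⁻ is the wrong way round — same group and charge — period 3 sits above period 5, so Cl⁻ is smaller. All other adjacent pairs agree with periodic trends, so Cl⁻ is the misplaced ion.

Cl⁻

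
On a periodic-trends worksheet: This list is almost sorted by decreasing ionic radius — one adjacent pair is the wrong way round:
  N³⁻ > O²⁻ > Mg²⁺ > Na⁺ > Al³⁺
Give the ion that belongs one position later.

Mg²⁺

Scanning neighbour by neighbour, only Mg²⁺/Na⁺ violates a trend: both have 10 electrons but Z(Mg)=12 > Z(Na)=11, so Mg²⁺ should be the smaller of the two. That makes Mg²⁺ the one sitting a position early relative to where it belongs.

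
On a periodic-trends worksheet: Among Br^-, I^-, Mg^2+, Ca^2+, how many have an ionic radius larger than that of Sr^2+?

Electron counts and nuclear charges: Mg^2+ (Z=12, 10 e⁻), Ca^2+ (Z=20, 18 e⁻), Sr^2+ (Z=38, 36 e⁻), Br^- (Z=35, 36 e⁻), I^- (Z=53, 54 e⁻). Mg^2+ < Ca^2+ (same group, period 3 vs 4); Ca^2+ < Sr^2+ (same group, period 4 vs 5); Sr^2+ < Br^- (isoelectronic, higher Z=38 is smaller); Br^- < I^- (same group, 1 shell fewer).
Relative to Sr^2+, the ions that are larger are Br^-, I^-. That's 2.

2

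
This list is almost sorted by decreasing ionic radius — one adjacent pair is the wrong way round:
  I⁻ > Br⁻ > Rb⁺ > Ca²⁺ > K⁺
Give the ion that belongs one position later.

Check each adjacent pair. Ca²⁺ and K⁺ are reversed: Ca²⁺ and K⁺ share 18 electrons; the higher nuclear charge on Ca (Z=20) contracts it more, so Ca²⁺ < K⁺. No other neighbouring pair contradicts the periodic trends, so Ca²⁺ is the ion listed too early.

Ca²⁺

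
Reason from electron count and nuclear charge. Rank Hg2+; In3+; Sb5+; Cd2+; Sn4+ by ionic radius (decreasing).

Tabulating Z and e⁻: Sb5+ (Z=51, 46 e⁻), Sn4+ (Z=50, 46 e⁻), In3+ (Z=49, 46 e⁻), Cd2+ (Z=48, 46 e⁻), Hg2+ (Z=80, 78 e⁻). Sb5+ < Sn4+ (isoelectronic, higher Z=51 is smaller); Sn4+ < In3+ (isoelectronic, higher Z=50 is smaller); In3+ < Cd2+ (isoelectronic, higher Z=49 is smaller); Cd2+ < Hg2+ (same group, 1 shell fewer).

Hg2+ > Cd2+ > In3+ > Sn4+ > Sb5+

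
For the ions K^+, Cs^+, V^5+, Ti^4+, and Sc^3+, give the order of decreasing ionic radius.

Tabulating Z and e⁻: V^5+ (Z=23, 18 e⁻), Ti^4+ (Z=22, 18 e⁻), Sc^3+ (Z=21, 18 e⁻), K^+ (Z=19, 18 e⁻), Cs^+ (Z=55, 54 e⁻). V^5+ < Ti^4+ (isoelectronic, higher Z=23 is smaller); Ti^4+ < Sc^3+ (isoelectronic, higher Z=22 is smaller); Sc^3+ < K^+ (isoelectronic, higher Z=21 is smaller); K^+ < Cs^+ (same group, 2 shells fewer).

Cs^+ > K^+ > Sc^3+ > Ti^4+ > V^5+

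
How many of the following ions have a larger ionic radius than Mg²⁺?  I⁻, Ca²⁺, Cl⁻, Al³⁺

3

Electron counts and nuclear charges: Al³⁺ has 10 e⁻ (Z=13), Mg²⁺ has 10 e⁻ (Z=12), Ca²⁺ has 18 e⁻ (Z=20), Cl⁻ has 18 e⁻ (Z=17), I⁻ has 54 e⁻ (Z=53). Al³⁺ < Mg²⁺ (isoelectronic, higher Z=13 is smaller); Mg²⁺ < Ca²⁺ (same group, 1 shell fewer); Ca²⁺ < Cl⁻ (both 18 e⁻, Z=20>17); Cl⁻ < I⁻ (same group, period 3 vs 5).
Placing each against Mg²⁺: smaller — Al³⁺; larger — Ca²⁺, Cl⁻, I⁻. That's 3.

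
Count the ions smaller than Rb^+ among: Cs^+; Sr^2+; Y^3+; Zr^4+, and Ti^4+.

4

Work out protons and electrons: Ti^4+ (Z=22, 18 e⁻), Zr^4+ (Z=40, 36 e⁻), Y^3+ (Z=39, 36 e⁻), Sr^2+ (Z=38, 36 e⁻), Rb^+ (Z=37, 36 e⁻), Cs^+ (Z=55, 54 e⁻). Ti^4+ < Zr^4+ (same group, 1 shell fewer); Zr^4+ < Y^3+ (isoelectronic, higher Z=40 is smaller); Y^3+ < Sr^2+ (both 36 e⁻, Z=39>38); Sr^2+ < Rb^+ (isoelectronic, higher Z=38 is smaller); Rb^+ < Cs^+ (same group, period 5 vs 6).
Placing each against Rb^+: smaller — Ti^4+, Zr^4+, Y^3+, Sr^2+; larger — Cs^+. Count: 4.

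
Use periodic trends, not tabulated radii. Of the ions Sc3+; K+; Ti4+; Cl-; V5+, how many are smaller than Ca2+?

All of these have 18 electrons (isoelectronic). With the same electron cloud, the ion with the most protons pulls it in tightest. Nuclear charges: V5+ (Z=23), Ti4+ (Z=22), Sc3+ (Z=21), Ca2+ (Z=20), K+ (Z=19), Cl- (Z=17). Highest Z is smallest.
Overall: V5+ < Ti4+ < Sc3+ < Ca2+ < K+ < Cl-. Ca2+ has 3 below it and 2 above. Count: 3.

3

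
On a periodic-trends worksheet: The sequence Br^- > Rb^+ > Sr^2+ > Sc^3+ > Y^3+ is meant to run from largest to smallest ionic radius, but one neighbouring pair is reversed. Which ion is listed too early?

Sc^3+

Compare adjacent ions: both in group 3 with the same charge; Sc^3+ (period 4) has the smaller radius — yet in this decreasing list Sc^3+ sits before Y^3+. Nothing else is reversed, so Sc^3+ should move one place to the right.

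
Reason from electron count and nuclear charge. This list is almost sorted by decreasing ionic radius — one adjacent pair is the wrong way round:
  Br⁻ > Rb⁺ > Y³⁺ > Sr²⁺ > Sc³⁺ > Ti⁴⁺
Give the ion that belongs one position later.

Y³⁺

Check each adjacent pair. Y³⁺ and Sr²⁺ are reversed: they are isoelectronic (36 e⁻) and Y has more protons than Sr (39 vs 38), making Y³⁺ smaller. No other neighbouring pair contradicts the periodic trends, so Y³⁺ is the ion listed too early.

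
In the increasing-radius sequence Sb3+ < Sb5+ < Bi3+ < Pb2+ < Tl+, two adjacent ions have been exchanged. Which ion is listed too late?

Sb5+

Scanning neighbour by neighbour, only Sb3+/Sb5+ violates a trend: both are Sb; the higher oxidation state (+5) has fewer electrons and is therefore smaller. That makes Sb5+ the one sitting a position late relative to where it belongs.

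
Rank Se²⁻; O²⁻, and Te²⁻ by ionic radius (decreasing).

Te²⁻ > Se²⁻ > O²⁻

All are in the same group with charge -2. Radius grows down the group as n (the outermost shell) increases.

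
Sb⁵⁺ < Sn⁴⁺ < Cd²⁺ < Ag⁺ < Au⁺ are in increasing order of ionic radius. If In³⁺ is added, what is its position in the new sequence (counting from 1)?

Work out protons and electrons: Sb⁵⁺ has 46 e⁻ (Z=51), Sn⁴⁺ has 46 e⁻ (Z=50), In³⁺ has 46 e⁻ (Z=49), Cd²⁺ has 46 e⁻ (Z=48), Ag⁺ has 46 e⁻ (Z=47), Au⁺ has 78 e⁻ (Z=79). Sb⁵⁺ < Sn⁴⁺ (both 46 e⁻, Z=51>50); Sn⁴⁺ < In³⁺ (isoelectronic, higher Z=50 is smaller); In³⁺ < Cd²⁺ (both 46 e⁻, Z=49>48); Cd²⁺ < Ag⁺ (both 46 e⁻, Z=48>47); Ag⁺ < Au⁺ (same group, 1 shell fewer).
The complete sequence is Sb⁵⁺ < Sn⁴⁺ < In³⁺ < Cd²⁺ < Ag⁺ < Au⁺. In³⁺ sits at position 3.

3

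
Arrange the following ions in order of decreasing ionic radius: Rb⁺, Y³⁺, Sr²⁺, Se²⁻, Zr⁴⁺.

All of these have 36 electrons (isoelectronic). With the same electron cloud, the ion with the most protons pulls it in tightest. Nuclear charges: Zr⁴⁺ (Z=40), Y³⁺ (Z=39), Sr²⁺ (Z=38), Rb⁺ (Z=37), Se²⁻ (Z=34). Highest Z is smallest.

Se²⁻ > Rb⁺ > Sr²⁺ > Y³⁺ > Zr⁴⁺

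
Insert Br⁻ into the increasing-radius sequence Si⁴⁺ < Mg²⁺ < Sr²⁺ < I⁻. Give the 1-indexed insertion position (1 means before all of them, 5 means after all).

4

Tabulating Z and e⁻: Si⁴⁺: 10 e⁻, Z=14, Mg²⁺: 10 e⁻, Z=12, Sr²⁺: 36 e⁻, Z=38, Br⁻: 36 e⁻, Z=35, I⁻: 54 e⁻, Z=53. Si⁴⁺ < Mg²⁺ (isoelectronic, higher Z=14 is smaller); Mg²⁺ < Sr²⁺ (same group, 2 shells fewer); Sr²⁺ < Br⁻ (both 36 e⁻, Z=38>35); Br⁻ < I⁻ (same group, 1 shell fewer).
With Br⁻ included the full order is Si⁴⁺ < Mg²⁺ < Sr²⁺ < Br⁻ < I⁻, so it takes position 4.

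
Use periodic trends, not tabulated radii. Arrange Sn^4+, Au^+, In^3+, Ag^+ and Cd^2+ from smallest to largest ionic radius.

Electron counts and nuclear charges: Sn^4+ has 46 e⁻ (Z=50), In^3+ has 46 e⁻ (Z=49), Cd^2+ has 46 e⁻ (Z=48), Ag^+ has 46 e⁻ (Z=47), Au^+ has 78 e⁻ (Z=79). Sn^4+ < In^3+ (both 46 e⁻, Z=50>49); In^3+ < Cd^2+ (both 46 e⁻, Z=49>48); Cd^2+ < Ag^+ (isoelectronic, higher Z=48 is smaller); Ag^+ < Au^+ (same group, period 5 vs 6).

Sn^4+ < In^3+ < Cd^2+ < Ag^+ < Au^+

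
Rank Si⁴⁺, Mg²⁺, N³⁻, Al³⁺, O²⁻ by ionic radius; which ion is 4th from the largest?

Each ion has 10 electrons. The ranking follows nuclear charge in reverse — greater Z gives a smaller radius. Si⁴⁺ (Z=14), Al³⁺ (Z=13), Mg²⁺ (Z=12), O²⁻ (Z=8), N³⁻ (Z=7).
That gives Si⁴⁺ < Al³⁺ < Mg²⁺ < O²⁻ < N³⁻. From the largest end, number 4 is Al³⁺.

Al³⁺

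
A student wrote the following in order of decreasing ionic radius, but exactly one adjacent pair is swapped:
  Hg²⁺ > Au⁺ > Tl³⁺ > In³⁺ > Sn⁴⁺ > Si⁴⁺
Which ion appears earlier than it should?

Scanning neighbour by neighbour, only Hg²⁺/Au⁺ violates a trend: they are isoelectronic (78 e⁻) and Hg has more protons than Au (80 vs 79), making Hg²⁺ smaller. That makes Hg²⁺ the one sitting a position early relative to where it belongs.

Hg²⁺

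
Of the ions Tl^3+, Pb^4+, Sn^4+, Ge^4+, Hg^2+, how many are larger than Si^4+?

5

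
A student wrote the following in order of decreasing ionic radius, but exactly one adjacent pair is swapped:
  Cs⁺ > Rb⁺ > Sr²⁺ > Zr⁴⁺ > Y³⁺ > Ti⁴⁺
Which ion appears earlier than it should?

Compare adjacent ions: Zr⁴⁺ and Y³⁺ share 36 electrons; the higher nuclear charge on Zr (Z=40) contracts it more, so Zr⁴⁺ < Y³⁺ — yet in this decreasing list Zr⁴⁺ sits before Y³⁺. Nothing else is reversed, so Zr⁴⁺ should move one place to the right.

Zr⁴⁺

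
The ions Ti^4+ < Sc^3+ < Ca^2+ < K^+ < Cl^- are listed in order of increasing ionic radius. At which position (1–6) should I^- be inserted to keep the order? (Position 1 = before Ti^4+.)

6

First list Z and electron count for each: Ti^4+ (Z=22, 18 e⁻), Sc^3+ (Z=21, 18 e⁻), Ca^2+ (Z=20, 18 e⁻), K^+ (Z=19, 18 e⁻), Cl^- (Z=17, 18 e⁻), I^- (Z=53, 54 e⁻). Ti^4+ < Sc^3+ (both 18 e⁻, Z=22>21); Sc^3+ < Ca^2+ (isoelectronic, higher Z=21 is smaller); Ca^2+ < K^+ (isoelectronic, higher Z=20 is smaller); K^+ < Cl^- (isoelectronic, higher Z=19 is smaller); Cl^- < I^- (same group, period 3 vs 5).
The complete sequence is Ti^4+ < Sc^3+ < Ca^2+ < K^+ < Cl^- < I^-. I^- sits at position 6.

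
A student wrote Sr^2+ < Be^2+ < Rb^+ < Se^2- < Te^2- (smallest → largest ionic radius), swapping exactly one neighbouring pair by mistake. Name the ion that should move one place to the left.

Be^2+

The pair Sr^2+, Be^2+ is the wrong way round — same group and charge — period 2 sits above period 5, so Be^2+ is smaller. All other adjacent pairs agree with periodic trends, so Be^2+ is the misplaced ion.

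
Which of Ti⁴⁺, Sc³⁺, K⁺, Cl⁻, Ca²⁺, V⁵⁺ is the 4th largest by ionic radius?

Sc³⁺

Isoelectronic series (18 e⁻ each). Size is set by nuclear charge: more protons means a smaller ion. V⁵⁺ (Z=23), Ti⁴⁺ (Z=22), Sc³⁺ (Z=21), Ca²⁺ (Z=20), K⁺ (Z=19), Cl⁻ (Z=17).
So the order is V⁵⁺ < Ti⁴⁺ < Sc³⁺ < Ca²⁺ < K⁺ < Cl⁻; the 4th-largest ion is Sc³⁺.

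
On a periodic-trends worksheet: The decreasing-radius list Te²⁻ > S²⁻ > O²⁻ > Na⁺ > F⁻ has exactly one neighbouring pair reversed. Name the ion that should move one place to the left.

F⁻

Check each adjacent pair. Na⁺ and F⁻ are reversed: both have 10 electrons but Z(Na)=11 > Z(F)=9, so Na⁺ should be the smaller of the two. No other neighbouring pair contradicts the periodic trends, so F⁻ is the ion listed too late.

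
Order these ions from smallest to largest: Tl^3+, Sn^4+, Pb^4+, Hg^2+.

Sn^4+ < Pb^4+ < Tl^3+ < Hg^2+

First list Z and electron count for each: Sn^4+: 46 e⁻, Z=50, Pb^4+: 78 e⁻, Z=82, Tl^3+: 78 e⁻, Z=81, Hg^2+: 78 e⁻, Z=80. Sn^4+ < Pb^4+ (same group, period 5 vs 6); Pb^4+ < Tl^3+ (isoelectronic, higher Z=82 is smaller); Tl^3+ < Hg^2+ (isoelectronic, higher Z=81 is smaller).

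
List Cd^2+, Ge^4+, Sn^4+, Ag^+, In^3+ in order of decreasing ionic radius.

Ag^+ > Cd^2+ > In^3+ > Sn^4+ > Ge^4+

First list Z and electron count for each: Ge^4+ has 28 e⁻ (Z=32), Sn^4+ has 46 e⁻ (Z=50), In^3+ has 46 e⁻ (Z=49), Cd^2+ has 46 e⁻ (Z=48), Ag^+ has 46 e⁻ (Z=47). Ge^4+ < Sn^4+ (same group, 1 shell fewer); Sn^4+ < In^3+ (isoelectronic, higher Z=50 is smaller); In^3+ < Cd^2+ (both 46 e⁻, Z=49>48); Cd^2+ < Ag^+ (both 46 e⁻, Z=48>47).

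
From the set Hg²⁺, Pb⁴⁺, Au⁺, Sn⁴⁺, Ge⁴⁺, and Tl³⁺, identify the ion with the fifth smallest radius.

Electron counts and nuclear charges: Ge⁴⁺: 28 e⁻, Z=32, Sn⁴⁺: 46 e⁻, Z=50, Pb⁴⁺: 78 e⁻, Z=82, Tl³⁺: 78 e⁻, Z=81, Hg²⁺: 78 e⁻, Z=80, Au⁺: 78 e⁻, Z=79. Ge⁴⁺ < Sn⁴⁺ (same group, 1 shell fewer); Sn⁴⁺ < Pb⁴⁺ (same group, period 5 vs 6); Pb⁴⁺ < Tl³⁺ (both 78 e⁻, Z=82>81); Tl³⁺ < Hg²⁺ (both 78 e⁻, Z=81>80); Hg²⁺ < Au⁺ (isoelectronic, higher Z=80 is smaller).
Full ascending order: Ge⁴⁺ < Sn⁴⁺ < Pb⁴⁺ < Tl³⁺ < Hg²⁺ < Au⁺. Counting from the smallest, position 5 is Hg²⁺.

Hg²⁺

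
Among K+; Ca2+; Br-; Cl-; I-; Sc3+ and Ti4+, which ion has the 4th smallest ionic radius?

Electron counts and nuclear charges: Ti4+: 18 e⁻, Z=22, Sc3+: 18 e⁻, Z=21, Ca2+: 18 e⁻, Z=20, K+: 18 e⁻, Z=19, Cl-: 18 e⁻, Z=17, Br-: 36 e⁻, Z=35, I-: 54 e⁻, Z=53. Ti4+ < Sc3+ (both 18 e⁻, Z=22>21); Sc3+ < Ca2+ (isoelectronic, higher Z=21 is smaller); Ca2+ < K+ (isoelectronic, higher Z=20 is smaller); K+ < Cl- (both 18 e⁻, Z=19>17); Cl- < Br- (same group, period 3 vs 4); Br- < I- (same group, period 4 vs 5).
Ordering: Ti4+ < Sc3+ < Ca2+ < K+ < Cl- < Br- < I-. The 4th smallest is K+.

K+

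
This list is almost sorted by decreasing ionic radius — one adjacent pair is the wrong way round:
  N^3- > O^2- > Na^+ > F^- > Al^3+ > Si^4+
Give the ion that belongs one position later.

Na^+

Compare adjacent ions: both have 10 electrons but Z(Na)=11 > Z(F)=9, so Na^+ should be the smaller of the two — yet in this decreasing list Na^+ sits before F^-. Nothing else is reversed, so Na^+ should move one place to the right.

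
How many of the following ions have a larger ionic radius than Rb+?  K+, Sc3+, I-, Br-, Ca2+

First list Z and electron count for each: Sc3+: 18 e⁻, Z=21, Ca2+: 18 e⁻, Z=20, K+: 18 e⁻, Z=19, Rb+: 36 e⁻, Z=37, Br-: 36 e⁻, Z=35, I-: 54 e⁻, Z=53. Sc3+ < Ca2+ (both 18 e⁻, Z=21>20); Ca2+ < K+ (both 18 e⁻, Z=20>19); K+ < Rb+ (same group, period 4 vs 5); Rb+ < Br- (isoelectronic, higher Z=37 is smaller); Br- < I- (same group, 1 shell fewer).
Relative to Rb+, the ions that are larger are Br-, I-. So 2 are larger.

2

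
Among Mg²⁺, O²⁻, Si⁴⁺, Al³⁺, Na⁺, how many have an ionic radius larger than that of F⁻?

1

Each ion has 10 electrons. The ranking follows nuclear charge in reverse — greater Z gives a smaller radius. Si⁴⁺ (Z=14), Al³⁺ (Z=13), Mg²⁺ (Z=12), Na⁺ (Z=11), F⁻ (Z=9), O²⁻ (Z=8).
Ordering all of them (including F⁻) by radius gives Si⁴⁺ < Al³⁺ < Mg²⁺ < Na⁺ < F⁻ < O²⁻. That's 1.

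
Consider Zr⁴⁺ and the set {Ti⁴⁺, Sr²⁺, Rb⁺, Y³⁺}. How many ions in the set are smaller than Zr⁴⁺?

Electron counts and nuclear charges: Ti⁴⁺ has 18 e⁻ (Z=22), Zr⁴⁺ has 36 e⁻ (Z=40), Y³⁺ has 36 e⁻ (Z=39), Sr²⁺ has 36 e⁻ (Z=38), Rb⁺ has 36 e⁻ (Z=37). Ti⁴⁺ < Zr⁴⁺ (same group, 1 shell fewer); Zr⁴⁺ < Y³⁺ (isoelectronic, higher Z=40 is smaller); Y³⁺ < Sr²⁺ (isoelectronic, higher Z=39 is smaller); Sr²⁺ < Rb⁺ (isoelectronic, higher Z=38 is smaller).
Relative to Zr⁴⁺, the ions that are smaller are Ti⁴⁺. That's 1.

1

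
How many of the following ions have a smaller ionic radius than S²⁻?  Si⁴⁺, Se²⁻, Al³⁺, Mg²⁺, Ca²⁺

4

Si⁴⁺ (Z=14, 10 e⁻), Al³⁺ (Z=13, 10 e⁻), Mg²⁺ (Z=12, 10 e⁻), Ca²⁺ (Z=20, 18 e⁻), S²⁻ (Z=16, 18 e⁻), Se²⁻ (Z=34, 36 e⁻). Si⁴⁺ < Al³⁺ (isoelectronic, higher Z=14 is smaller); Al³⁺ < Mg²⁺ (both 10 e⁻, Z=13>12); Mg²⁺ < Ca²⁺ (same group, 1 shell fewer); Ca²⁺ < S²⁻ (isoelectronic, higher Z=20 is smaller); S²⁻ < Se²⁻ (same group, 1 shell fewer).
Overall: Si⁴⁺ < Al³⁺ < Mg²⁺ < Ca²⁺ < S²⁻ < Se²⁻. S²⁻ has 4 below it and 1 above. Count: 4.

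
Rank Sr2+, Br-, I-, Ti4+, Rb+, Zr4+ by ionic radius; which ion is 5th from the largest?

Zr4+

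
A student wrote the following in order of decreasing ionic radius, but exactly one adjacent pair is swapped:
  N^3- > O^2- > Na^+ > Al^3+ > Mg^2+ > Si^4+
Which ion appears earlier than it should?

Al^3+

The pair Al^3+, Mg^2+ is the wrong way round — both have 10 electrons but Z(Al)=13 > Z(Mg)=12, so Al^3+ should be the smaller of the two. All other adjacent pairs agree with periodic trends, so Al^3+ is the misplaced ion.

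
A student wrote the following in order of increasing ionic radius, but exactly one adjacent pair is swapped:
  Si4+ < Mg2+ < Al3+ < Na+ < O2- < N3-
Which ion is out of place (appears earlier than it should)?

Compare adjacent ions: Al3+ and Mg2+ share 10 electrons; the higher nuclear charge on Al (Z=13) contracts it more, so Al3+ < Mg2+ — yet in this increasing list Mg2+ sits before Al3+. Nothing else is reversed, so Mg2+ should move one place to the right.

Mg2+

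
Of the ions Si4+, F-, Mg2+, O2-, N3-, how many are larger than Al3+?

4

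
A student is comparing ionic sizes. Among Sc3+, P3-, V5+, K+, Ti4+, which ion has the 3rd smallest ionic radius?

Sc3+

Each ion has 18 electrons. The ranking follows nuclear charge in reverse — greater Z gives a smaller radius. V5+ (Z=23), Ti4+ (Z=22), Sc3+ (Z=21), K+ (Z=19), P3- (Z=15).
So the order is V5+ < Ti4+ < Sc3+ < K+ < P3-; the 3rd-smallest ion is Sc3+.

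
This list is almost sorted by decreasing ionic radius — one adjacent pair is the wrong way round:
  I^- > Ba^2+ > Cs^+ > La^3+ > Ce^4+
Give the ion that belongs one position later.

The pair Ba^2+, Cs^+ is the wrong way round — both have 54 electrons but Z(Ba)=56 > Z(Cs)=55, so Ba^2+ should be the smaller of the two. All other adjacent pairs agree with periodic trends, so Ba^2+ is the misplaced ion.

Ba^2+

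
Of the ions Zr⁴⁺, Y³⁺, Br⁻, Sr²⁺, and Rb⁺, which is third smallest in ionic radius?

These species are isoelectronic with 36 electrons. The only difference is the number of protons: Zr⁴⁺ (Z=40), Y³⁺ (Z=39), Sr²⁺ (Z=38), Rb⁺ (Z=37), Br⁻ (Z=35). The strongest nuclear pull (Zr⁴⁺) gives the smallest ion.
Ordering: Zr⁴⁺ < Y³⁺ < Sr²⁺ < Rb⁺ < Br⁻. The third smallest is Sr²⁺.

Sr²⁺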